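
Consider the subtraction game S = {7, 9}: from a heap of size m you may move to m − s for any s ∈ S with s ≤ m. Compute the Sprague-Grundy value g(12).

Grundy values for subtraction set {7, 9}:
g(0) = mex{} = 0
g(1) = mex{} = 0
g(2) = mex{} = 0
g(3) = mex{} = 0
g(4) = mex{} = 0
g(5) = mex{} = 0
g(6) = mex{} = 0
g(7) = mex{0} = 1
g(8) = mex{0} = 1
g(9) = mex{0} = 1
g(10) = mex{0} = 1
g(11) = mex{0} = 1
g(12) = mex{0} = 1
So g(12) = 1.

1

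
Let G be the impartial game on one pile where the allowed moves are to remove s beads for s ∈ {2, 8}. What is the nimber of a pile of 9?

2

Grundy values for subtraction set {2, 8}:
g(0) = mex{} = 0
g(1) = mex{} = 0
g(2) = mex{0} = 1
g(3) = mex{0} = 1
g(4) = mex{1} = 0
g(5) = mex{1} = 0
g(6) = mex{0} = 1
g(7) = mex{0} = 1
g(8) = mex{0,1} = 2
g(9) = mex{0,1} = 2
So g(9) = 2.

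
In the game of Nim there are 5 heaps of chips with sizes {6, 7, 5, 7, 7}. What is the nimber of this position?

4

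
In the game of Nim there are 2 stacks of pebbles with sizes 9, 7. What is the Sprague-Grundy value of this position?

14

Write each in binary and XOR column by column:
  1001  (9)
  0111  (7)
  ----
  1110  (14)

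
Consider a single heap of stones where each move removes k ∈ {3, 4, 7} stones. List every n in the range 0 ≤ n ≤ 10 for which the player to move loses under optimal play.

0, 1, 2, 10

Build the Grundy sequence with g(k) = mex{g(k−s) : s ∈ {3, 4, 7}, s ≤ k}:
k:     0  1  2  3  4  5  6  7  8  9 10
g(k):  0  0  0  1  1  1  2  2  2  3  0
The P-positions (g = 0) in 0..10 are 0, 1, 2, 10.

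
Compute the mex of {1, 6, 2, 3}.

0 is not in the set, so the mex is 0.

0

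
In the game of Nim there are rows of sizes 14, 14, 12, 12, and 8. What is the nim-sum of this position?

8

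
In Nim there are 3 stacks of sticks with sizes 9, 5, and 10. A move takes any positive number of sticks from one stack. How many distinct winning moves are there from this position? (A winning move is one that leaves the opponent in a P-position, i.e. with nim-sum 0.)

1

Bitwise XOR of the heap sizes:
  1001  (9)
  0101  (5)
  1010  (10)
  ----
  0110  (6)
The overall nim-sum is X = 6. A stack of size p has a winning move iff p XOR X < p (reduce it to p XOR X).
  9: 9 XOR 6 = 15 ≥ 9 — no move.
  5: 5 XOR 6 = 3 < 5 — winning move (to 3).
  10: 10 XOR 6 = 12 ≥ 10 — no move.
That gives 1 winning move.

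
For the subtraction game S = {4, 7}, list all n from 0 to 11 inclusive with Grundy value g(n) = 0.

0, 1, 2, 3, 11

Compute g(0), g(1), … for moves {4, 7}:
g(0) = mex{} = 0
g(1) = mex{} = 0
g(2) = mex{} = 0
g(3) = mex{} = 0
g(4) = mex{0} = 1
g(5) = mex{0} = 1
g(6) = mex{0} = 1
g(7) = mex{0} = 1
g(8) = mex{0,1} = 2
g(9) = mex{0,1} = 2
g(10) = mex{0,1} = 2
g(11) = mex{1} = 0
The P-positions (g = 0) in 0..11 are 0, 1, 2, 3, 11.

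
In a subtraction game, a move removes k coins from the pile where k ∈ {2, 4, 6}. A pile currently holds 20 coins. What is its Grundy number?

Compute g(0), g(1), … for moves {2, 4, 6}:
k:     0  1  2  3  4  5  6  7  8  9 10 11 12 13 14 15 16 17 18 19 20
g(k):  0  0  1  1  2  2  3  3  0  0  1  1  2  2  3  3  0  0  1  1  2
So g(20) = 2.

2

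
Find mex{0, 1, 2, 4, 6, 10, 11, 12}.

The values 0, 1, 2 are all present; 3 is the first non-negative integer missing from the set.

3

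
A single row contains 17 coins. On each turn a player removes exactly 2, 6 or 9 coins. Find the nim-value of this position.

Compute g(0), g(1), … for moves {2, 6, 9}:
k:     0  1  2  3  4  5  6  7  8  9 10 11 12 13 14 15 16 17
g(k):  0  0  1  1  0  0  1  1  0  2  1  3  0  2  1  0  0  1
So g(17) = 1.

1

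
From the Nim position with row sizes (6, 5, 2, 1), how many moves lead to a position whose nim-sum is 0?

0

Compute the nim-sum pairwise:
6 XOR 5 = 3
3 XOR 2 = 1
1 XOR 1 = 0
The nim-sum is already 0, so every move leaves a nonzero nim-sum — there are no winning moves.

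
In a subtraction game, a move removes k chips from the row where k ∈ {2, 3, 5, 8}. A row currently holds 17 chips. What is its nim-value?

Build the Grundy sequence with g(k) = mex{g(k−s) : s ∈ {2, 3, 5, 8}, s ≤ k}:
k:     0  1  2  3  4  5  6  7  8  9 10 11 12 13 14 15 16 17
g(k):  0  0  1  1  2  2  3  0  4  1  3  0  4  1  2  2  3  0
So g(17) = 0.

0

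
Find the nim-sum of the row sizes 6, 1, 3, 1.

5

Nim-sum: 6 ^ 1 ^ 3 ^ 1 = 5.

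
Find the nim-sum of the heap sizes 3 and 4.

7

Nim-sum: 3 ^ 4 = 7.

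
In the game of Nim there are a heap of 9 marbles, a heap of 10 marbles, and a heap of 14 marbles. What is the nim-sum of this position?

Compute the nim-sum pairwise:
9 ⊕ 10 = 3
3 ⊕ 14 = 13

13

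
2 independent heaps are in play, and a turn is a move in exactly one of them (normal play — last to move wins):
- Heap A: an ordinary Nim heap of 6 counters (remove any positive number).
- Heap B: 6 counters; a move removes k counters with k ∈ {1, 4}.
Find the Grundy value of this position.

Heap A is a plain Nim heap of size 6, so its Grundy value is 6.
Grundy values for heap B (subtraction set {1, 4}):
g(0) = mex{} = 0
g(1) = mex{0} = 1
g(2) = mex{1} = 0
g(3) = mex{0} = 1
g(4) = mex{0,1} = 2
g(5) = mex{1,2} = 0
g(6) = mex{0} = 1
So g(6) = 1.
By the Sprague-Grundy theorem, the Grundy value of a sum of independent games is the XOR of the component values.
Combined value = 6 ⊕ 1 = 7.

7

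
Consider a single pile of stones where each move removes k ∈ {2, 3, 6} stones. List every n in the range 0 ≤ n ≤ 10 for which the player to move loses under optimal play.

Grundy values for subtraction set {2, 3, 6}:
g(0) = mex{} = 0
g(1) = mex{} = 0
g(2) = mex{0} = 1
g(3) = mex{0} = 1
g(4) = mex{0,1} = 2
g(5) = mex{1} = 0
g(6) = mex{0,1,2} = 3
g(7) = mex{0,2} = 1
g(8) = mex{0,1,3} = 2
g(9) = mex{1,3} = 0
g(10) = mex{1,2} = 0
The P-positions (g = 0) in 0..10 are 0, 1, 5, 9, 10.

0, 1, 5, 9, 10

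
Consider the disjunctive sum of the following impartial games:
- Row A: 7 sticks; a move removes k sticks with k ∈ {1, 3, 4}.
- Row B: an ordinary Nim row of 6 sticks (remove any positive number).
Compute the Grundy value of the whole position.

Grundy values for row A (subtraction set {1, 3, 4}):
k:     0  1  2  3  4  5  6  7
g(k):  0  1  0  1  2  3  2  0
So g(7) = 0.
Row B is a plain Nim row of size 6, so its Grundy value is 6.
The value of a disjunctive sum is the nim-sum of the parts.
Combined value = 0 ⊕ 6 = 6.

6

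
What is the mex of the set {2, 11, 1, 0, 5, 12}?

The values 0, 1, 2 are all present; 3 is the first non-negative integer missing from the set.

3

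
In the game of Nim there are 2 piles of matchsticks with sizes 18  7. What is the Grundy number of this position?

Compute the nim-sum pairwise:
18 XOR 7 = 21

21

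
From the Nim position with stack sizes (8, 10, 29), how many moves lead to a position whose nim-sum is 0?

Nim-sum: 8 ⊕ 10 ⊕ 29 = 31.
The overall nim-sum is X = 31. A stack of size p has a winning move iff p XOR X < p (reduce it to p XOR X).
  8: 8 XOR 31 = 23 ≥ 8 — no move.
  10: 10 XOR 31 = 21 ≥ 10 — no move.
  29: 29 XOR 31 = 2 < 29 — winning move (to 2).
That gives 1 winning move.

1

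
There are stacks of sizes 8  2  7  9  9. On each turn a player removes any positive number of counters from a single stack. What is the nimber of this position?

Compute the nim-sum pairwise:
8 ⊕ 2 = 10
10 ⊕ 7 = 13
13 ⊕ 9 = 4
4 ⊕ 9 = 13

13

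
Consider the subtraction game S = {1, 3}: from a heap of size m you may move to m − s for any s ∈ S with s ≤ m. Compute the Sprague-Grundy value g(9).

1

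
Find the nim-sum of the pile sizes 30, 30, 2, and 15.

13

Nim-sum: 30 ^ 30 ^ 2 ^ 15 = 13.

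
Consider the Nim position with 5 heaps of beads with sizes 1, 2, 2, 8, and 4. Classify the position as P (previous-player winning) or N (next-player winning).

Compute the nim-sum pairwise:
1 ⊕ 2 = 3
3 ⊕ 2 = 1
1 ⊕ 8 = 9
9 ⊕ 4 = 13
The nim-sum is 13 ≠ 0, so this is an N-position: the player to move can win.

N-position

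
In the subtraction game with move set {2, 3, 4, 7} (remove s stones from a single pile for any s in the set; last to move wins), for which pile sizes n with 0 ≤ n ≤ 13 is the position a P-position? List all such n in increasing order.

0, 1, 6, 11, 12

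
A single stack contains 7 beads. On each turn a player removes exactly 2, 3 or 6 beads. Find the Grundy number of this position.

1

Build the Grundy sequence with g(k) = mex{g(k−s) : s ∈ {2, 3, 6}, s ≤ k}:
k:     0  1  2  3  4  5  6  7
g(k):  0  0  1  1  2  0  3  1
So g(7) = 1.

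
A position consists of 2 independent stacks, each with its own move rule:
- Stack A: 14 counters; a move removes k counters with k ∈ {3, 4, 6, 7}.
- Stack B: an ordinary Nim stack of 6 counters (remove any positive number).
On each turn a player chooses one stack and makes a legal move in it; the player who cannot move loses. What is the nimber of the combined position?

7

Build the Grundy sequence for stack A with g(k) = mex{g(k−s) : s ∈ {3, 4, 6, 7}, s ≤ k}:
g(0) = mex{} = 0
g(1) = mex{} = 0
g(2) = mex{} = 0
g(3) = mex{0} = 1
g(4) = mex{0} = 1
g(5) = mex{0} = 1
g(6) = mex{0,1} = 2
g(7) = mex{0,1} = 2
g(8) = mex{0,1} = 2
g(9) = mex{0,1,2} = 3
g(10) = mex{1,2} = 0
g(11) = mex{1,2} = 0
g(12) = mex{1,2,3} = 0
g(13) = mex{0,2,3} = 1
g(14) = mex{0,2} = 1
So g(14) = 1.
Stack B is a plain Nim stack of size 6, so its Grundy value is 6.
The value of a disjunctive sum is the nim-sum of the parts.
Combined value = 1 ⊕ 6 = 7.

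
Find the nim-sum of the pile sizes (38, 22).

48

In binary:
  100110  (38)
  010110  (22)
  ------
  110000  (48)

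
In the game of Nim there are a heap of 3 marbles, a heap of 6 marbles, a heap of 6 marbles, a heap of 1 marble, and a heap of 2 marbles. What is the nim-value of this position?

In binary:
  011  (3)
  110  (6)
  110  (6)
  001  (1)
  010  (2)
  ---
  000  (0)

0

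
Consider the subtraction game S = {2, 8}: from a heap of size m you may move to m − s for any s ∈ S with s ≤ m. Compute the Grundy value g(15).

0

Compute g(0), g(1), … for moves {2, 8}:
k:     0  1  2  3  4  5  6  7  8  9 10 11 12 13 14 15
g(k):  0  0  1  1  0  0  1  1  2  2  0  0  1  1  0  0
So g(15) = 0.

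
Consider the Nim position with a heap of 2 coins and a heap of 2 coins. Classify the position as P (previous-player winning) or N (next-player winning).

P-position

Bitwise XOR of the heap sizes:
  10  (2)
  10  (2)
  --
  00  (0)
The nim-sum is 0, so this is a P-position: the player to move is in a losing position under optimal play.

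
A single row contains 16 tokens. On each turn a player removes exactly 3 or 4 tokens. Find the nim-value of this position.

0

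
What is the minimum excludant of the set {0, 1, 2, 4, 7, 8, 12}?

The values 0, 1, 2 are all present; 3 is the first non-negative integer missing from the set.

3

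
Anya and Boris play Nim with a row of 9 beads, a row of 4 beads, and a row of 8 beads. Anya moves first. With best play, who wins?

Anya wins

Compute the nim-sum pairwise:
9 ^ 4 = 13
13 ^ 8 = 5
The nim-sum is 5 ≠ 0, so this is an N-position: the player to move can win; Anya has a winning move.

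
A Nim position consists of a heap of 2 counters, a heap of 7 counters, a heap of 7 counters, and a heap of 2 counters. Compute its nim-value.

0

Nim-sum: 2 ^ 7 ^ 7 ^ 2 = 0.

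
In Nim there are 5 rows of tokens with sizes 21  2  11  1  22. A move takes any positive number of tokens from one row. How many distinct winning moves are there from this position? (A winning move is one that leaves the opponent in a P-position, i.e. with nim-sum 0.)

Nim-sum: 21 ⊕ 2 ⊕ 11 ⊕ 1 ⊕ 22 = 11.
The overall nim-sum is X = 11. A row of size p has a winning move iff p XOR X < p (reduce it to p XOR X).
  21: 21 XOR 11 = 30 ≥ 21 — no move.
  2: 2 XOR 11 = 9 ≥ 2 — no move.
  11: 11 XOR 11 = 0 < 11 — winning move (to 0).
  1: 1 XOR 11 = 10 ≥ 1 — no move.
  22: 22 XOR 11 = 29 ≥ 22 — no move.
That gives 1 winning move.

1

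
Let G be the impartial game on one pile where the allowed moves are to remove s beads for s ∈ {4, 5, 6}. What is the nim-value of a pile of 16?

Compute g(0), g(1), … for moves {4, 5, 6}:
k:     0  1  2  3  4  5  6  7  8  9 10 11 12 13 14 15 16
g(k):  0  0  0  0  1  1  1  1  2  2  0  0  0  0  1  1  1
So g(16) = 1.

1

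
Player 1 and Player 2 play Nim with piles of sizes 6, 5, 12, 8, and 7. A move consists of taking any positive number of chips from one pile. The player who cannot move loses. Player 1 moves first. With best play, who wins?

Player 2 wins

Nim-sum: 6 ⊕ 5 ⊕ 12 ⊕ 8 ⊕ 7 = 0.
The nim-sum is 0, so this is a P-position: the player to move is in a losing position under optimal play; Player 1 is about to move from it and so loses — Player 2 wins.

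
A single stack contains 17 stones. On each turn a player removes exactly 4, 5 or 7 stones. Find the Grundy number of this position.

1

Grundy values for subtraction set {4, 5, 7}:
k:     0  1  2  3  4  5  6  7  8  9 10 11 12 13 14 15 16 17
g(k):  0  0  0  0  1  1  1  1  2  2  2  0  0  0  0  1  1  1
So g(17) = 1.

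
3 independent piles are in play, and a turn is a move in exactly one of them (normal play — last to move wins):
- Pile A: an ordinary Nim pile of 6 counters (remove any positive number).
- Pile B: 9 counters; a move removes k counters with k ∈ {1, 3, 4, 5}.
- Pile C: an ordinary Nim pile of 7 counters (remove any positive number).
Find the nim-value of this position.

Pile A is a plain Nim pile of size 6, so its Grundy value is 6.
Build the Grundy sequence for pile B with g(k) = mex{g(k−s) : s ∈ {1, 3, 4, 5}, s ≤ k}:
k:     0  1  2  3  4  5  6  7  8  9
g(k):  0  1  0  1  2  3  2  3  0  1
So g(9) = 1.
Pile C is a plain Nim pile of size 7, so its Grundy value is 7.
By the Sprague-Grundy theorem, the Grundy value of a sum of independent games is the XOR of the component values.
Combined value = 6 XOR 1 XOR 7 = 0.

0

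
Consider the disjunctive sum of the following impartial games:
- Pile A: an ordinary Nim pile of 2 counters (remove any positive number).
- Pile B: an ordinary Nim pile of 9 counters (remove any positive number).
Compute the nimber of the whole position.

Pile A is a plain Nim pile of size 2, so its Grundy value is 2.
Pile B is a plain Nim pile of size 9, so its Grundy value is 9.
By the Sprague-Grundy theorem, the Grundy value of a sum of independent games is the XOR of the component values.
Combined value = 2 ⊕ 9 = 11.

11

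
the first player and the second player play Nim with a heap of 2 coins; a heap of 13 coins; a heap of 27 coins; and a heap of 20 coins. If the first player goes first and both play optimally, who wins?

Nim-sum: 2 ^ 13 ^ 27 ^ 20 = 0.
The nim-sum is 0, so this is a P-position: the player to move is in a losing position under optimal play; the first player is about to move from it and so loses — the second player wins.

the second player wins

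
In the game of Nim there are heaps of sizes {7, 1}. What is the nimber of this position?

6

Compute the nim-sum pairwise:
7 XOR 1 = 6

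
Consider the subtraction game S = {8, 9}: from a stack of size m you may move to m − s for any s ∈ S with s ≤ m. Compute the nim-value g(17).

0

Compute g(0), g(1), … for moves {8, 9}:
k:     0  1  2  3  4  5  6  7  8  9 10 11 12 13 14 15 16 17
g(k):  0  0  0  0  0  0  0  0  1  1  1  1  1  1  1  1  2  0
So g(17) = 0.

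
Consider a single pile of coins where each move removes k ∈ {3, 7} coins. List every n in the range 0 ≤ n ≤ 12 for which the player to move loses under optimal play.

Build the Grundy sequence with g(k) = mex{g(k−s) : s ∈ {3, 7}, s ≤ k}:
g(0) = mex{} = 0
g(1) = mex{} = 0
g(2) = mex{} = 0
g(3) = mex{0} = 1
g(4) = mex{0} = 1
g(5) = mex{0} = 1
g(6) = mex{1} = 0
g(7) = mex{0,1} = 2
g(8) = mex{0,1} = 2
g(9) = mex{0} = 1
g(10) = mex{1,2} = 0
g(11) = mex{1,2} = 0
g(12) = mex{1} = 0
The P-positions (g = 0) in 0..12 are 0, 1, 2, 6, 10, 11, 12.

0, 1, 2, 6, 10, 11, 12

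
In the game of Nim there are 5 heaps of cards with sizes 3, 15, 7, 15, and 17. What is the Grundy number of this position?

Bitwise XOR of the heap sizes:
  00011  (3)
  01111  (15)
  00111  (7)
  01111  (15)
  10001  (17)
  -----
  10101  (21)

21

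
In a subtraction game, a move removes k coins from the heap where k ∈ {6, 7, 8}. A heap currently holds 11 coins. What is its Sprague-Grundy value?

Build the Grundy sequence with g(k) = mex{g(k−s) : s ∈ {6, 7, 8}, s ≤ k}:
k:     0  1  2  3  4  5  6  7  8  9 10 11
g(k):  0  0  0  0  0  0  1  1  1  1  1  1
So g(11) = 1.

1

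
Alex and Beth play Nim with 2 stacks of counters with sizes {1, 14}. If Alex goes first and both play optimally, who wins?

Compute the nim-sum pairwise:
1 XOR 14 = 15
The nim-sum is 15 ≠ 0, so this is an N-position: the player to move can win; Alex has a winning move.

Alex wins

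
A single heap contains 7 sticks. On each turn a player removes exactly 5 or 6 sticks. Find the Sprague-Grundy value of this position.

Compute g(0), g(1), … for moves {5, 6}:
g(0) = mex{} = 0
g(1) = mex{} = 0
g(2) = mex{} = 0
g(3) = mex{} = 0
g(4) = mex{} = 0
g(5) = mex{0} = 1
g(6) = mex{0} = 1
g(7) = mex{0} = 1
So g(7) = 1.

1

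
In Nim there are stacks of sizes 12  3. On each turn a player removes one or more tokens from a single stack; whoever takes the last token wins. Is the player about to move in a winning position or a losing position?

Winning position

Compute the nim-sum pairwise:
12 ⊕ 3 = 15
The nim-sum is 15 ≠ 0, so this is an N-position: the player to move can win.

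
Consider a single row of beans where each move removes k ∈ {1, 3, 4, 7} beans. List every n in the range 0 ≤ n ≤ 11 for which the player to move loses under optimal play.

0, 2, 8, 10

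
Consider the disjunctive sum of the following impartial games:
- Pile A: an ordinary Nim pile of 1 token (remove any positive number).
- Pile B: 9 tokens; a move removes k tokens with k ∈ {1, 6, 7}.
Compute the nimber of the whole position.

2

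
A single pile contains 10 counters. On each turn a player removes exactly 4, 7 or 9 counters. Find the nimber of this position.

2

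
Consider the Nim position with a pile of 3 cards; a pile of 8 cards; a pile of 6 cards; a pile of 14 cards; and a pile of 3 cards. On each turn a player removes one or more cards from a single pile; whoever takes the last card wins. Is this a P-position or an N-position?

P-position

Write each in binary and XOR column by column:
  0011  (3)
  1000  (8)
  0110  (6)
  1110  (14)
  0011  (3)
  ----
  0000  (0)
The nim-sum is 0, so this is a P-position: the player to move is in a losing position under optimal play.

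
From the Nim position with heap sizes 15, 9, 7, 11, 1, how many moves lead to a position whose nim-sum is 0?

3

Nim-sum: 15 XOR 9 XOR 7 XOR 11 XOR 1 = 11.
The overall nim-sum is X = 11. A heap of size p has a winning move iff p XOR X < p (reduce it to p XOR X).
  15: 15 XOR 11 = 4 < 15 — winning move (to 4).
  9: 9 XOR 11 = 2 < 9 — winning move (to 2).
  7: 7 XOR 11 = 12 ≥ 7 — no move.
  11: 11 XOR 11 = 0 < 11 — winning move (to 0).
  1: 1 XOR 11 = 10 ≥ 1 — no move.
That gives 3 winning moves.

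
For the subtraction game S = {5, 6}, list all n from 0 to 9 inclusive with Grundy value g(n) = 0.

Compute g(0), g(1), … for moves {5, 6}:
g(0) = mex{} = 0
g(1) = mex{} = 0
g(2) = mex{} = 0
g(3) = mex{} = 0
g(4) = mex{} = 0
g(5) = mex{0} = 1
g(6) = mex{0} = 1
g(7) = mex{0} = 1
g(8) = mex{0} = 1
g(9) = mex{0} = 1
The P-positions (g = 0) in 0..9 are 0, 1, 2, 3, 4.

0, 1, 2, 3, 4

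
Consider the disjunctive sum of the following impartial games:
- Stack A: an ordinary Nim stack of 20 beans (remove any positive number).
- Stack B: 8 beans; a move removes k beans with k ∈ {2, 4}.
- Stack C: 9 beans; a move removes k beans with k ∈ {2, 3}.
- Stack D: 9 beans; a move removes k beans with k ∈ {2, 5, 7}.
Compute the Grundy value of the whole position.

Stack A is a plain Nim stack of size 20, so its Grundy value is 20.
Build the Grundy sequence for stack B with g(k) = mex{g(k−s) : s ∈ {2, 4}, s ≤ k}:
g(0) = mex{} = 0
g(1) = mex{} = 0
g(2) = mex{0} = 1
g(3) = mex{0} = 1
g(4) = mex{0,1} = 2
g(5) = mex{0,1} = 2
g(6) = mex{1,2} = 0
g(7) = mex{1,2} = 0
g(8) = mex{0,2} = 1
So g(8) = 1.
Build the Grundy sequence for stack C with g(k) = mex{g(k−s) : s ∈ {2, 3}, s ≤ k}:
k:     0  1  2  3  4  5  6  7  8  9
g(k):  0  0  1  1  2  0  0  1  1  2
So g(9) = 2.
Grundy values for stack D (subtraction set {2, 5, 7}):
g(0) = mex{} = 0
g(1) = mex{} = 0
g(2) = mex{0} = 1
g(3) = mex{0} = 1
g(4) = mex{1} = 0
g(5) = mex{0,1} = 2
g(6) = mex{0} = 1
g(7) = mex{0,1,2} = 3
g(8) = mex{0,1} = 2
g(9) = mex{0,1,3} = 2
So g(9) = 2.
The value of a disjunctive sum is the nim-sum of the parts.
Combined value = 20 XOR 1 XOR 2 XOR 2 = 21.

21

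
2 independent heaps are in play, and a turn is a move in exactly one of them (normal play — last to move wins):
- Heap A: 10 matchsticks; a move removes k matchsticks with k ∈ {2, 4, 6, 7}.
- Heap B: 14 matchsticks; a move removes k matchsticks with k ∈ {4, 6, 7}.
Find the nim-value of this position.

0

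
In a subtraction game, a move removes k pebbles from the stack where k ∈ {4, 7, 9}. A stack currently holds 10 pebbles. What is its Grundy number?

2

Grundy values for subtraction set {4, 7, 9}:
g(0) = mex{} = 0
g(1) = mex{} = 0
g(2) = mex{} = 0
g(3) = mex{} = 0
g(4) = mex{0} = 1
g(5) = mex{0} = 1
g(6) = mex{0} = 1
g(7) = mex{0} = 1
g(8) = mex{0,1} = 2
g(9) = mex{0,1} = 2
g(10) = mex{0,1} = 2
So g(10) = 2.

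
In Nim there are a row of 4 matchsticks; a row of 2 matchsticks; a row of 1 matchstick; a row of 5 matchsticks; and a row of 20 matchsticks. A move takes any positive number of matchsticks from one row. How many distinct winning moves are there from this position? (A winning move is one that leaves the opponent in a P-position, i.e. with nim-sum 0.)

1

Nim-sum: 4 ^ 2 ^ 1 ^ 5 ^ 20 = 22.
The overall nim-sum is X = 22. A row of size p has a winning move iff p XOR X < p (reduce it to p XOR X).
  4: 4 XOR 22 = 18 ≥ 4 — no move.
  2: 2 XOR 22 = 20 ≥ 2 — no move.
  1: 1 XOR 22 = 23 ≥ 1 — no move.
  5: 5 XOR 22 = 19 ≥ 5 — no move.
  20: 20 XOR 22 = 2 < 20 — winning move (to 2).
That gives 1 winning move.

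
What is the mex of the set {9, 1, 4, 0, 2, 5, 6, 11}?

3

The values 0, 1, 2 are all present; 3 is the first non-negative integer missing from the set.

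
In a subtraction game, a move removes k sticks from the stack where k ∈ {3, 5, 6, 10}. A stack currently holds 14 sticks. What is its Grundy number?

4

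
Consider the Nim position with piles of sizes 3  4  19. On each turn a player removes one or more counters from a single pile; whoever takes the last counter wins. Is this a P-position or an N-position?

Nim-sum: 3 ⊕ 4 ⊕ 19 = 20.
The nim-sum is 20 ≠ 0, so this is an N-position: the player to move can win.

N-position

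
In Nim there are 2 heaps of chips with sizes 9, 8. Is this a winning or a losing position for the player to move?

Winning position

Bitwise XOR of the heap sizes:
  1001  (9)
  1000  (8)
  ----
  0001  (1)
The nim-sum is 1 ≠ 0, so this is an N-position: the player to move can win.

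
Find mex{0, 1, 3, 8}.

The values 0, 1 are all present; 2 is the first non-negative integer missing from the set.

2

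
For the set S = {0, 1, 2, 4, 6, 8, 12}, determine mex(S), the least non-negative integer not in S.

The values 0, 1, 2 are all present; 3 is the first non-negative integer missing from the set.

3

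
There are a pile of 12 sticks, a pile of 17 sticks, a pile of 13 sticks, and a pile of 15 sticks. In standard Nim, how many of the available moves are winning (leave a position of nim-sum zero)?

In binary:
  01100  (12)
  10001  (17)
  01101  (13)
  01111  (15)
  -----
  11111  (31)
The overall nim-sum is X = 31. A pile of size p has a winning move iff p XOR X < p (reduce it to p XOR X).
  12: 12 XOR 31 = 19 ≥ 12 — no move.
  17: 17 XOR 31 = 14 < 17 — winning move (to 14).
  13: 13 XOR 31 = 18 ≥ 13 — no move.
  15: 15 XOR 31 = 16 ≥ 15 — no move.
That gives 1 winning move.

1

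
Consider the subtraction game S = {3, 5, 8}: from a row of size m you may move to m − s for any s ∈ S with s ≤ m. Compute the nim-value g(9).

Build the Grundy sequence with g(k) = mex{g(k−s) : s ∈ {3, 5, 8}, s ≤ k}:
g(0) = mex{} = 0
g(1) = mex{} = 0
g(2) = mex{} = 0
g(3) = mex{0} = 1
g(4) = mex{0} = 1
g(5) = mex{0} = 1
g(6) = mex{0,1} = 2
g(7) = mex{0,1} = 2
g(8) = mex{0,1} = 2
g(9) = mex{0,1,2} = 3
So g(9) = 3.

3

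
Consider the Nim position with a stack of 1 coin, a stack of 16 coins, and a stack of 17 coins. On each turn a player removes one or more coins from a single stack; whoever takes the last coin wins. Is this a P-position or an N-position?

Nim-sum: 1 ^ 16 ^ 17 = 0.
The nim-sum is 0, so this is a P-position: the player to move is in a losing position under optimal play.

P-position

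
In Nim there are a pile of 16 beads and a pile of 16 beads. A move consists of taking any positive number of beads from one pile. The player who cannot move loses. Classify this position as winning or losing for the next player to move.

Losing position

Bitwise XOR of the heap sizes:
  10000  (16)
  10000  (16)
  -----
  00000  (0)
The nim-sum is 0, so this is a P-position: the player to move is in a losing position under optimal play.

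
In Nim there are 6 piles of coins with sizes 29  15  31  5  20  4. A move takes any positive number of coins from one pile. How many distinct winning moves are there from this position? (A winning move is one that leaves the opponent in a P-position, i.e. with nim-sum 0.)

3

Nim-sum: 29 XOR 15 XOR 31 XOR 5 XOR 20 XOR 4 = 24.
The overall nim-sum is X = 24. A pile of size p has a winning move iff p XOR X < p (reduce it to p XOR X).
  29: 29 XOR 24 = 5 < 29 — winning move (to 5).
  15: 15 XOR 24 = 23 ≥ 15 — no move.
  31: 31 XOR 24 = 7 < 31 — winning move (to 7).
  5: 5 XOR 24 = 29 ≥ 5 — no move.
  20: 20 XOR 24 = 12 < 20 — winning move (to 12).
  4: 4 XOR 24 = 28 ≥ 4 — no move.
That gives 3 winning moves.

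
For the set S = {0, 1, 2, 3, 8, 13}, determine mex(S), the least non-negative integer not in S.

4

The values 0, 1, 2, 3 are all present; 4 is the first non-negative integer missing from the set.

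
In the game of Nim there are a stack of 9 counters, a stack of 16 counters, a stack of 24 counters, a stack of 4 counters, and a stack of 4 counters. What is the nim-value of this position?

Nim-sum: 9 XOR 16 XOR 24 XOR 4 XOR 4 = 1.

1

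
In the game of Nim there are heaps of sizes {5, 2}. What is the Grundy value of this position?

In binary:
  101  (5)
  010  (2)
  ---
  111  (7)

7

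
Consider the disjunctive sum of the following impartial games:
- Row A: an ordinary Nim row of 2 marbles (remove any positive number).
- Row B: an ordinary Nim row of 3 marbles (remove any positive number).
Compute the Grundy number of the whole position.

1

Row A is a plain Nim row of size 2, so its Grundy value is 2.
Row B is a plain Nim row of size 3, so its Grundy value is 3.
By the Sprague-Grundy theorem, the Grundy value of a sum of independent games is the XOR of the component values.
Combined value = 2 XOR 3 = 1.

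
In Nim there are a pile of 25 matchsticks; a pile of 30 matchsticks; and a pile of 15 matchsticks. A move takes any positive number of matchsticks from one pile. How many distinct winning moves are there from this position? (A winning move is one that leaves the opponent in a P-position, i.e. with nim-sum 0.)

3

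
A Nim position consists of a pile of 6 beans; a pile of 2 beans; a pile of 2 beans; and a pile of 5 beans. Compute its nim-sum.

Compute the nim-sum pairwise:
6 XOR 2 = 4
4 XOR 2 = 6
6 XOR 5 = 3

3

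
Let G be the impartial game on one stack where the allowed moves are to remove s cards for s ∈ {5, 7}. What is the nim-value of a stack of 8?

Grundy values for subtraction set {5, 7}:
g(0) = mex{} = 0
g(1) = mex{} = 0
g(2) = mex{} = 0
g(3) = mex{} = 0
g(4) = mex{} = 0
g(5) = mex{0} = 1
g(6) = mex{0} = 1
g(7) = mex{0} = 1
g(8) = mex{0} = 1
So g(8) = 1.

1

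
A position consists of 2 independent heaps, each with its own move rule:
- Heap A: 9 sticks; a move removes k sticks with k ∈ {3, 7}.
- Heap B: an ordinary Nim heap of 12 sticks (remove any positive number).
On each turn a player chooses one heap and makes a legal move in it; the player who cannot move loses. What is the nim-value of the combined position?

Build the Grundy sequence for heap A with g(k) = mex{g(k−s) : s ∈ {3, 7}, s ≤ k}:
g(0) = mex{} = 0
g(1) = mex{} = 0
g(2) = mex{} = 0
g(3) = mex{0} = 1
g(4) = mex{0} = 1
g(5) = mex{0} = 1
g(6) = mex{1} = 0
g(7) = mex{0,1} = 2
g(8) = mex{0,1} = 2
g(9) = mex{0} = 1
So g(9) = 1.
Heap B is a plain Nim heap of size 12, so its Grundy value is 12.
The value of a disjunctive sum is the nim-sum of the parts.
Combined value = 1 ⊕ 12 = 13.

13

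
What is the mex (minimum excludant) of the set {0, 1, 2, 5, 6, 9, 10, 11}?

3

The values 0, 1, 2 are all present; 3 is the first non-negative integer missing from the set.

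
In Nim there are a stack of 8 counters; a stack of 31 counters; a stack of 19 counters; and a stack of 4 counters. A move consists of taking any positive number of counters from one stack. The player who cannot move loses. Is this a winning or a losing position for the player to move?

Losing position

Bitwise XOR of the heap sizes:
  01000  (8)
  11111  (31)
  10011  (19)
  00100  (4)
  -----
  00000  (0)
The nim-sum is 0, so this is a P-position: the player to move is in a losing position under optimal play.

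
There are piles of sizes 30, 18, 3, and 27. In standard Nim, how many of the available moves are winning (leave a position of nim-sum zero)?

3

In binary:
  11110  (30)
  10010  (18)
  00011  (3)
  11011  (27)
  -----
  10100  (20)
The overall nim-sum is X = 20. A pile of size p has a winning move iff p XOR X < p (reduce it to p XOR X).
  30: 30 XOR 20 = 10 < 30 — winning move (to 10).
  18: 18 XOR 20 = 6 < 18 — winning move (to 6).
  3: 3 XOR 20 = 23 ≥ 3 — no move.
  27: 27 XOR 20 = 15 < 27 — winning move (to 15).
That gives 3 winning moves.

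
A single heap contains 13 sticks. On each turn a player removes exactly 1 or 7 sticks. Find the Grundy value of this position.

1

Grundy values for subtraction set {1, 7}:
g(0) = mex{} = 0
g(1) = mex{0} = 1
g(2) = mex{1} = 0
g(3) = mex{0} = 1
g(4) = mex{1} = 0
g(5) = mex{0} = 1
g(6) = mex{1} = 0
g(7) = mex{0} = 1
g(8) = mex{1} = 0
g(9) = mex{0} = 1
g(10) = mex{1} = 0
g(11) = mex{0} = 1
g(12) = mex{1} = 0
g(13) = mex{0} = 1
So g(13) = 1.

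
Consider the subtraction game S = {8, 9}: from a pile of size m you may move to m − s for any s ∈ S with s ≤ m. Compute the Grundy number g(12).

Grundy values for subtraction set {8, 9}:
k:     0  1  2  3  4  5  6  7  8  9 10 11 12
g(k):  0  0  0  0  0  0  0  0  1  1  1  1  1
So g(12) = 1.

1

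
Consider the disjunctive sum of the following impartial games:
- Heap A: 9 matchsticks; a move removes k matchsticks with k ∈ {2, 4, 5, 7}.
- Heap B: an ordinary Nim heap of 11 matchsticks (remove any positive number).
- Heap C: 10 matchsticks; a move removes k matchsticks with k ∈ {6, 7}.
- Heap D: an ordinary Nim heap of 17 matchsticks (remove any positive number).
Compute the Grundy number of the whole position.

27

For heap A, compute g(0), g(1), … with moves {2, 4, 5, 7}:
g(0) = mex{} = 0
g(1) = mex{} = 0
g(2) = mex{0} = 1
g(3) = mex{0} = 1
g(4) = mex{0,1} = 2
g(5) = mex{0,1} = 2
g(6) = mex{0,1,2} = 3
g(7) = mex{0,1,2} = 3
g(8) = mex{0,1,2,3} = 4
g(9) = mex{1,2,3} = 0
So g(9) = 0.
Heap B is a plain Nim heap of size 11, so its Grundy value is 11.
Build the Grundy sequence for heap C with g(k) = mex{g(k−s) : s ∈ {6, 7}, s ≤ k}:
g(0) = mex{} = 0
g(1) = mex{} = 0
g(2) = mex{} = 0
g(3) = mex{} = 0
g(4) = mex{} = 0
g(5) = mex{} = 0
g(6) = mex{0} = 1
g(7) = mex{0} = 1
g(8) = mex{0} = 1
g(9) = mex{0} = 1
g(10) = mex{0} = 1
So g(10) = 1.
Heap D is a plain Nim heap of size 17, so its Grundy value is 17.
By the Sprague-Grundy theorem, the Grundy value of a sum of independent games is the XOR of the component values.
Combined value = 0 ⊕ 11 ⊕ 1 ⊕ 17 = 27.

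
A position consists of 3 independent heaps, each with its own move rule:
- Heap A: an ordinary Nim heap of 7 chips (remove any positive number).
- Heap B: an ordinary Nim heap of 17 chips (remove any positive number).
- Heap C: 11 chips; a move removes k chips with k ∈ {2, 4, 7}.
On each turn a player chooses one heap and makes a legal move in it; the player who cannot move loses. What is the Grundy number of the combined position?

Heap A is a plain Nim heap of size 7, so its Grundy value is 7.
Heap B is a plain Nim heap of size 17, so its Grundy value is 17.
Grundy values for heap C (subtraction set {2, 4, 7}):
g(0) = mex{} = 0
g(1) = mex{} = 0
g(2) = mex{0} = 1
g(3) = mex{0} = 1
g(4) = mex{0,1} = 2
g(5) = mex{0,1} = 2
g(6) = mex{1,2} = 0
g(7) = mex{0,1,2} = 3
g(8) = mex{0,2} = 1
g(9) = mex{1,2,3} = 0
g(10) = mex{0,1} = 2
g(11) = mex{0,2,3} = 1
So g(11) = 1.
The value of a disjunctive sum is the nim-sum of the parts.
Combined value = 7 XOR 17 XOR 1 = 23.

23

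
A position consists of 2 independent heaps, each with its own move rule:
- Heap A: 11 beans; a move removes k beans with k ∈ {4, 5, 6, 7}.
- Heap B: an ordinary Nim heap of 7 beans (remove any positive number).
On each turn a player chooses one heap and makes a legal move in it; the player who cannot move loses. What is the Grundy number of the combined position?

Build the Grundy sequence for heap A with g(k) = mex{g(k−s) : s ∈ {4, 5, 6, 7}, s ≤ k}:
g(0) = mex{} = 0
g(1) = mex{} = 0
g(2) = mex{} = 0
g(3) = mex{} = 0
g(4) = mex{0} = 1
g(5) = mex{0} = 1
g(6) = mex{0} = 1
g(7) = mex{0} = 1
g(8) = mex{0,1} = 2
g(9) = mex{0,1} = 2
g(10) = mex{0,1} = 2
g(11) = mex{1} = 0
So g(11) = 0.
Heap B is a plain Nim heap of size 7, so its Grundy value is 7.
By the Sprague-Grundy theorem, the Grundy value of a sum of independent games is the XOR of the component values.
Combined value = 0 ⊕ 7 = 7.

7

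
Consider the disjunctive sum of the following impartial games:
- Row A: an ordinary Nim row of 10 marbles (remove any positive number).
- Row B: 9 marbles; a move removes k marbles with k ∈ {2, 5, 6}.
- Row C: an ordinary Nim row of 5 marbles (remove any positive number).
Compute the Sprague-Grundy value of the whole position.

13

Row A is a plain Nim row of size 10, so its Grundy value is 10.
Grundy values for row B (subtraction set {2, 5, 6}):
g(0) = mex{} = 0
g(1) = mex{} = 0
g(2) = mex{0} = 1
g(3) = mex{0} = 1
g(4) = mex{1} = 0
g(5) = mex{0,1} = 2
g(6) = mex{0} = 1
g(7) = mex{0,1,2} = 3
g(8) = mex{1} = 0
g(9) = mex{0,1,3} = 2
So g(9) = 2.
Row C is a plain Nim row of size 5, so its Grundy value is 5.
The value of a disjunctive sum is the nim-sum of the parts.
Combined value = 10 ⊕ 2 ⊕ 5 = 13.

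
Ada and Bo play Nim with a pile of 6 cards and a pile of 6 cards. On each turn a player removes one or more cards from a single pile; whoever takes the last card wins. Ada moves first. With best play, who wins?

Bo wins

Compute the nim-sum pairwise:
6 XOR 6 = 0
The nim-sum is 0, so this is a P-position: the player to move is in a losing position under optimal play; Ada is about to move from it and so loses — Bo wins.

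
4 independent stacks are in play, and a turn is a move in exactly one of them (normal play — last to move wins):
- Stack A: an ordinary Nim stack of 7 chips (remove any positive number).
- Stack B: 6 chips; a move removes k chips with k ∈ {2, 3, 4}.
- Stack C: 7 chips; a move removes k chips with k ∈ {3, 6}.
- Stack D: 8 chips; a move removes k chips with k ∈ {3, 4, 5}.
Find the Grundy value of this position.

5

Stack A is a plain Nim stack of size 7, so its Grundy value is 7.
For stack B, compute g(0), g(1), … with moves {2, 3, 4}:
g(0) = mex{} = 0
g(1) = mex{} = 0
g(2) = mex{0} = 1
g(3) = mex{0} = 1
g(4) = mex{0,1} = 2
g(5) = mex{0,1} = 2
g(6) = mex{1,2} = 0
So g(6) = 0.
Grundy values for stack C (subtraction set {3, 6}):
k:     0  1  2  3  4  5  6  7
g(k):  0  0  0  1  1  1  2  2
So g(7) = 2.
Grundy values for stack D (subtraction set {3, 4, 5}):
g(0) = mex{} = 0
g(1) = mex{} = 0
g(2) = mex{} = 0
g(3) = mex{0} = 1
g(4) = mex{0} = 1
g(5) = mex{0} = 1
g(6) = mex{0,1} = 2
g(7) = mex{0,1} = 2
g(8) = mex{1} = 0
So g(8) = 0.
The value of a disjunctive sum is the nim-sum of the parts.
Combined value = 7 XOR 0 XOR 2 XOR 0 = 5.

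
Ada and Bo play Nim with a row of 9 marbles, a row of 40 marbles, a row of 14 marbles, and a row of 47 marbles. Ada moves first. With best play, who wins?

Compute the nim-sum pairwise:
9 ⊕ 40 = 33
33 ⊕ 14 = 47
47 ⊕ 47 = 0
The nim-sum is 0, so this is a P-position: the player to move is in a losing position under optimal play; Ada is about to move from it and so loses — Bo wins.

Bo wins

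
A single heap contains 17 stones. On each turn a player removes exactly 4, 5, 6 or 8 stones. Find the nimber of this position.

1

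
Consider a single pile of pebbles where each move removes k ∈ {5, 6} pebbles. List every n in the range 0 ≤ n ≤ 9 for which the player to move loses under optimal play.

0, 1, 2, 3, 4

Compute g(0), g(1), … for moves {5, 6}:
k:     0  1  2  3  4  5  6  7  8  9
g(k):  0  0  0  0  0  1  1  1  1  1
The P-positions (g = 0) in 0..9 are 0, 1, 2, 3, 4.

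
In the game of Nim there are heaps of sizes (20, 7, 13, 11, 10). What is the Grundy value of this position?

Compute the nim-sum pairwise:
20 ⊕ 7 = 19
19 ⊕ 13 = 30
30 ⊕ 11 = 21
21 ⊕ 10 = 31

31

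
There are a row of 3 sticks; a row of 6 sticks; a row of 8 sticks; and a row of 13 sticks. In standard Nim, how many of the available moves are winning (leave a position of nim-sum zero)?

Compute the nim-sum pairwise:
3 ^ 6 = 5
5 ^ 8 = 13
13 ^ 13 = 0
The nim-sum is already 0, so every move leaves a nonzero nim-sum — there are no winning moves.

0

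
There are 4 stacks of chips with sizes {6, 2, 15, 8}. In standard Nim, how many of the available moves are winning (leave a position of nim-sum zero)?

Compute the nim-sum pairwise:
6 XOR 2 = 4
4 XOR 15 = 11
11 XOR 8 = 3
The overall nim-sum is X = 3. A stack of size p has a winning move iff p XOR X < p (reduce it to p XOR X).
  6: 6 XOR 3 = 5 < 6 — winning move (to 5).
  2: 2 XOR 3 = 1 < 2 — winning move (to 1).
  15: 15 XOR 3 = 12 < 15 — winning move (to 12).
  8: 8 XOR 3 = 11 ≥ 8 — no move.
That gives 3 winning moves.

3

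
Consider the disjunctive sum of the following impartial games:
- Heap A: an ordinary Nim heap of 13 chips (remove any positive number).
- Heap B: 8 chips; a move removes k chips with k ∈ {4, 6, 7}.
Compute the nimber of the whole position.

15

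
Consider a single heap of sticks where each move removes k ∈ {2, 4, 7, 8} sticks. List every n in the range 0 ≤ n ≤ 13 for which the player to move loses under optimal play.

0, 1, 6, 11, 12

Compute g(0), g(1), … for moves {2, 4, 7, 8}:
k:     0  1  2  3  4  5  6  7  8  9 10 11 12 13
g(k):  0  0  1  1  2  2  0  3  1  4  2  0  0  1
The P-positions (g = 0) in 0..13 are 0, 1, 6, 11, 12.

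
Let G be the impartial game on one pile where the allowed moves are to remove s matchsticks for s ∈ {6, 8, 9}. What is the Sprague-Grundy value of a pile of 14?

Build the Grundy sequence with g(k) = mex{g(k−s) : s ∈ {6, 8, 9}, s ≤ k}:
g(0) = mex{} = 0
g(1) = mex{} = 0
g(2) = mex{} = 0
g(3) = mex{} = 0
g(4) = mex{} = 0
g(5) = mex{} = 0
g(6) = mex{0} = 1
g(7) = mex{0} = 1
g(8) = mex{0} = 1
g(9) = mex{0} = 1
g(10) = mex{0} = 1
g(11) = mex{0} = 1
g(12) = mex{0,1} = 2
g(13) = mex{0,1} = 2
g(14) = mex{0,1} = 2
So g(14) = 2.

2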